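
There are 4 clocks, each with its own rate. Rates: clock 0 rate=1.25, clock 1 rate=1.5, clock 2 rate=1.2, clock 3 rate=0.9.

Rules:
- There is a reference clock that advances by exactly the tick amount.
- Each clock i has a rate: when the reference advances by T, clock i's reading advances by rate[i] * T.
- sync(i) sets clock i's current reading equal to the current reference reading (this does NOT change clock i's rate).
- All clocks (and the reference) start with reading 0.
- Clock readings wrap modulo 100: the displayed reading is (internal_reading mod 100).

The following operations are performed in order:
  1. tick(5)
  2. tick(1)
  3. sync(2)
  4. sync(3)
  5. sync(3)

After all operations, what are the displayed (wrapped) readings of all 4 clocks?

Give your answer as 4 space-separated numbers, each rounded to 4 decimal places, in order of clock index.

After op 1 tick(5): ref=5.0000 raw=[6.2500 7.5000 6.0000 4.5000]
After op 2 tick(1): ref=6.0000 raw=[7.5000 9.0000 7.2000 5.4000]
After op 3 sync(2): ref=6.0000 raw=[7.5000 9.0000 6.0000 5.4000]
After op 4 sync(3): ref=6.0000 raw=[7.5000 9.0000 6.0000 6.0000]
After op 5 sync(3): ref=6.0000 raw=[7.5000 9.0000 6.0000 6.0000]
Wrap final raw readings (mod 100): 7.5000 mod 100 = 7.5000; 9.0000 mod 100 = 9.0000; 6.0000 mod 100 = 6.0000; 6.0000 mod 100 = 6.0000

Answer: 7.5000 9.0000 6.0000 6.0000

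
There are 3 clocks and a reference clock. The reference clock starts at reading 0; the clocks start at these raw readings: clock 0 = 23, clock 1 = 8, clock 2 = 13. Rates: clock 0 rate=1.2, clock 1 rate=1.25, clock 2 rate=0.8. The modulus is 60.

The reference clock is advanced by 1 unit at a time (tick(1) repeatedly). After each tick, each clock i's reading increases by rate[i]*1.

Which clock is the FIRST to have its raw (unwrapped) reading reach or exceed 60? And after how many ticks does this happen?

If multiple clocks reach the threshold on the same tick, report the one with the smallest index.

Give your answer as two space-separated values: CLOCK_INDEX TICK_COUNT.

Answer: 0 31

Derivation:
clock 0: start=23, rate=1.2, needs 60-23 = 37; ticks = ceil(37/1.2) = ceil(30.8333) = 31; reading at tick 31 = 23 + 1.2*31 = 60.2000
clock 1: start=8, rate=1.25, needs 60-8 = 52; ticks = ceil(52/1.25) = ceil(41.6000) = 42; reading at tick 42 = 8 + 1.25*42 = 60.5000
clock 2: start=13, rate=0.8, needs 60-13 = 47; ticks = ceil(47/0.8) = ceil(58.7500) = 59; reading at tick 59 = 13 + 0.8*59 = 60.2000
Minimum tick count = 31; winners = [0]; smallest index = 0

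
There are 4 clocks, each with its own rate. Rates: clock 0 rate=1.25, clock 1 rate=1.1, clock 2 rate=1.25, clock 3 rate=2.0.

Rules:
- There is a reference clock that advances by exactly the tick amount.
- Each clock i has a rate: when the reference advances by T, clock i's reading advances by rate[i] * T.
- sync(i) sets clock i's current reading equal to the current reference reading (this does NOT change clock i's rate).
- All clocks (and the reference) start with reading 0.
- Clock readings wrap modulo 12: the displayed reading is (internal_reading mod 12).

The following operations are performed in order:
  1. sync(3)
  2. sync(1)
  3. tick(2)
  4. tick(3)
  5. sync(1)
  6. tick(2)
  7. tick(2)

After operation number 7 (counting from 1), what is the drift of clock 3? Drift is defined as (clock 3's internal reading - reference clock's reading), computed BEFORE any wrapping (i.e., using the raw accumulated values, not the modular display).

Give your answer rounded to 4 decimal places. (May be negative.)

Answer: 9.0000

Derivation:
After op 1 sync(3): ref=0.0000 raw=[0.0000 0.0000 0.0000 0.0000]
After op 2 sync(1): ref=0.0000 raw=[0.0000 0.0000 0.0000 0.0000]
After op 3 tick(2): ref=2.0000 raw=[2.5000 2.2000 2.5000 4.0000]
After op 4 tick(3): ref=5.0000 raw=[6.2500 5.5000 6.2500 10.0000]
After op 5 sync(1): ref=5.0000 raw=[6.2500 5.0000 6.2500 10.0000]
After op 6 tick(2): ref=7.0000 raw=[8.7500 7.2000 8.7500 14.0000]
After op 7 tick(2): ref=9.0000 raw=[11.2500 9.4000 11.2500 18.0000]
Drift of clock 3 after op 7: 18.0000 - 9.0000 = 9.0000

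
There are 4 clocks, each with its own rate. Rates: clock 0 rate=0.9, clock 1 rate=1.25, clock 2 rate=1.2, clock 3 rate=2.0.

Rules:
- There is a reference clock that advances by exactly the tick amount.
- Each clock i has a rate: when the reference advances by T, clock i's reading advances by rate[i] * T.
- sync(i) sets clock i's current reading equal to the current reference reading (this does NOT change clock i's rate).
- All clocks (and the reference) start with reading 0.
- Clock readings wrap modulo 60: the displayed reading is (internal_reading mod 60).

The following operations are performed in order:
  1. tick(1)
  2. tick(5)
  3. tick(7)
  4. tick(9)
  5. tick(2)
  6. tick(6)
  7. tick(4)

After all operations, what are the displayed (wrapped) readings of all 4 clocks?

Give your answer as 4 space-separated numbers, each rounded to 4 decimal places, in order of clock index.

Answer: 30.6000 42.5000 40.8000 8.0000

Derivation:
After op 1 tick(1): ref=1.0000 raw=[0.9000 1.2500 1.2000 2.0000]
After op 2 tick(5): ref=6.0000 raw=[5.4000 7.5000 7.2000 12.0000]
After op 3 tick(7): ref=13.0000 raw=[11.7000 16.2500 15.6000 26.0000]
After op 4 tick(9): ref=22.0000 raw=[19.8000 27.5000 26.4000 44.0000]
After op 5 tick(2): ref=24.0000 raw=[21.6000 30.0000 28.8000 48.0000]
After op 6 tick(6): ref=30.0000 raw=[27.0000 37.5000 36.0000 60.0000]
After op 7 tick(4): ref=34.0000 raw=[30.6000 42.5000 40.8000 68.0000]
Wrap final raw readings (mod 60): 30.6000 mod 60 = 30.6000; 42.5000 mod 60 = 42.5000; 40.8000 mod 60 = 40.8000; 68.0000 mod 60 = 8.0000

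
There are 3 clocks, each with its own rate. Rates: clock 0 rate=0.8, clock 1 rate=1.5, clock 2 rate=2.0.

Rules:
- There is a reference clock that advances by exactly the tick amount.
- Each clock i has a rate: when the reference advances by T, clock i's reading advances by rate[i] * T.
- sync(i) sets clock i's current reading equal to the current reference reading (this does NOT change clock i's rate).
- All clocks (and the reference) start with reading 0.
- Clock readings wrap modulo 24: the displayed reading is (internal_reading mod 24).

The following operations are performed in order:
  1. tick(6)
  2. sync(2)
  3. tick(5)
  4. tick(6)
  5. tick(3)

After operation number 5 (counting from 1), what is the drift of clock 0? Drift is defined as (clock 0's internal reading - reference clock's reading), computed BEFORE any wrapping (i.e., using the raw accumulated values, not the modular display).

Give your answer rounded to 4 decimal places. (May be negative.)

After op 1 tick(6): ref=6.0000 raw=[4.8000 9.0000 12.0000]
After op 2 sync(2): ref=6.0000 raw=[4.8000 9.0000 6.0000]
After op 3 tick(5): ref=11.0000 raw=[8.8000 16.5000 16.0000]
After op 4 tick(6): ref=17.0000 raw=[13.6000 25.5000 28.0000]
After op 5 tick(3): ref=20.0000 raw=[16.0000 30.0000 34.0000]
Drift of clock 0 after op 5: 16.0000 - 20.0000 = -4.0000

Answer: -4.0000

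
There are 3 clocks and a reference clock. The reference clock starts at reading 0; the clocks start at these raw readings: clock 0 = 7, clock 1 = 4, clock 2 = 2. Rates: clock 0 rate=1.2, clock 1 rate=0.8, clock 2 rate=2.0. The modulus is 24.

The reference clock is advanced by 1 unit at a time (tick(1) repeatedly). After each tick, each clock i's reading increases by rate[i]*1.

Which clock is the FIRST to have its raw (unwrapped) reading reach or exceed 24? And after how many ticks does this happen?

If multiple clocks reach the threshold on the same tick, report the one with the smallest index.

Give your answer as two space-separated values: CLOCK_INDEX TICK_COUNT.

clock 0: start=7, rate=1.2, needs 24-7 = 17; ticks = ceil(17/1.2) = ceil(14.1667) = 15; reading at tick 15 = 7 + 1.2*15 = 25.0000
clock 1: start=4, rate=0.8, needs 24-4 = 20; ticks = ceil(20/0.8) = ceil(25.0000) = 25; reading at tick 25 = 4 + 0.8*25 = 24.0000
clock 2: start=2, rate=2.0, needs 24-2 = 22; ticks = ceil(22/2.0) = ceil(11.0000) = 11; reading at tick 11 = 2 + 2.0*11 = 24.0000
Minimum tick count = 11; winners = [2]; smallest index = 2

Answer: 2 11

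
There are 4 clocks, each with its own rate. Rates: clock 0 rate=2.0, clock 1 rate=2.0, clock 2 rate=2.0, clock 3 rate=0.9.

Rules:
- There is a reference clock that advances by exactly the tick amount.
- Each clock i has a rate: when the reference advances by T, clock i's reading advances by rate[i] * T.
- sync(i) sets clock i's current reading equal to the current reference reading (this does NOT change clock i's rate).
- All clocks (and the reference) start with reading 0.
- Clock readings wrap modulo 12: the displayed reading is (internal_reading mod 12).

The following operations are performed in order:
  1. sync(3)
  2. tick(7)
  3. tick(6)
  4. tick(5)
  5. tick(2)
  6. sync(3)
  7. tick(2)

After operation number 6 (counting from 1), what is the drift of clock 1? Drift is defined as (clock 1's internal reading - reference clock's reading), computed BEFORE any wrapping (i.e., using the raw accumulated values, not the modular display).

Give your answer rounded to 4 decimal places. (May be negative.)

Answer: 20.0000

Derivation:
After op 1 sync(3): ref=0.0000 raw=[0.0000 0.0000 0.0000 0.0000]
After op 2 tick(7): ref=7.0000 raw=[14.0000 14.0000 14.0000 6.3000]
After op 3 tick(6): ref=13.0000 raw=[26.0000 26.0000 26.0000 11.7000]
After op 4 tick(5): ref=18.0000 raw=[36.0000 36.0000 36.0000 16.2000]
After op 5 tick(2): ref=20.0000 raw=[40.0000 40.0000 40.0000 18.0000]
After op 6 sync(3): ref=20.0000 raw=[40.0000 40.0000 40.0000 20.0000]
Drift of clock 1 after op 6: 40.0000 - 20.0000 = 20.0000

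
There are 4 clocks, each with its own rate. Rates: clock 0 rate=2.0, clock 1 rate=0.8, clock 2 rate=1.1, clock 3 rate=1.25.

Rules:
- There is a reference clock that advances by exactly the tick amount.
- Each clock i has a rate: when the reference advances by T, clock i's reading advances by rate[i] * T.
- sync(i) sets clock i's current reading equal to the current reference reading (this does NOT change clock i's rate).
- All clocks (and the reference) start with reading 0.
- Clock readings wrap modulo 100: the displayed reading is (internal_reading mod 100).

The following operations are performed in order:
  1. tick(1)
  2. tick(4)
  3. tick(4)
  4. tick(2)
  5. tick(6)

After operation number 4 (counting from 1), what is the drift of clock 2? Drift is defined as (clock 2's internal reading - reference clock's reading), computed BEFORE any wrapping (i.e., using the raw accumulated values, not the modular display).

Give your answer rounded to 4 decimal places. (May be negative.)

Answer: 1.1000

Derivation:
After op 1 tick(1): ref=1.0000 raw=[2.0000 0.8000 1.1000 1.2500]
After op 2 tick(4): ref=5.0000 raw=[10.0000 4.0000 5.5000 6.2500]
After op 3 tick(4): ref=9.0000 raw=[18.0000 7.2000 9.9000 11.2500]
After op 4 tick(2): ref=11.0000 raw=[22.0000 8.8000 12.1000 13.7500]
Drift of clock 2 after op 4: 12.1000 - 11.0000 = 1.1000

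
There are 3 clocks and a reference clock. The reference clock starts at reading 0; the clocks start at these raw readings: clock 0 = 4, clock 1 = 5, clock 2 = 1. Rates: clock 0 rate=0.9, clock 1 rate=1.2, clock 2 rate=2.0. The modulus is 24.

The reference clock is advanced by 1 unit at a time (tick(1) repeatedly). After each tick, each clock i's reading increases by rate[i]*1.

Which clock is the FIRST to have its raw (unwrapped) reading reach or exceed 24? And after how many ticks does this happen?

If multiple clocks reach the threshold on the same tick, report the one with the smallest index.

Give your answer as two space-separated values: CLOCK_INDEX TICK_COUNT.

clock 0: start=4, rate=0.9, needs 24-4 = 20; ticks = ceil(20/0.9) = ceil(22.2222) = 23; reading at tick 23 = 4 + 0.9*23 = 24.7000
clock 1: start=5, rate=1.2, needs 24-5 = 19; ticks = ceil(19/1.2) = ceil(15.8333) = 16; reading at tick 16 = 5 + 1.2*16 = 24.2000
clock 2: start=1, rate=2.0, needs 24-1 = 23; ticks = ceil(23/2.0) = ceil(11.5000) = 12; reading at tick 12 = 1 + 2.0*12 = 25.0000
Minimum tick count = 12; winners = [2]; smallest index = 2

Answer: 2 12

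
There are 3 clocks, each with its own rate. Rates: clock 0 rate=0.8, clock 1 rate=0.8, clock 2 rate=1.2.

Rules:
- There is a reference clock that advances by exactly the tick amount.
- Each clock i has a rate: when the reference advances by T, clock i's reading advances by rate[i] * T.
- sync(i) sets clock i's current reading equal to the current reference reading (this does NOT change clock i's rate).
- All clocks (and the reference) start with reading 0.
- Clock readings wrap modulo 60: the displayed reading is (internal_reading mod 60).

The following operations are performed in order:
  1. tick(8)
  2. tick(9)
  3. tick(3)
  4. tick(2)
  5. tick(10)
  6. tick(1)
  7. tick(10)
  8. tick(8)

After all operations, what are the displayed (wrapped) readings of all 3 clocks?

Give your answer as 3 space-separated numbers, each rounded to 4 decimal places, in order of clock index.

Answer: 40.8000 40.8000 1.2000

Derivation:
After op 1 tick(8): ref=8.0000 raw=[6.4000 6.4000 9.6000]
After op 2 tick(9): ref=17.0000 raw=[13.6000 13.6000 20.4000]
After op 3 tick(3): ref=20.0000 raw=[16.0000 16.0000 24.0000]
After op 4 tick(2): ref=22.0000 raw=[17.6000 17.6000 26.4000]
After op 5 tick(10): ref=32.0000 raw=[25.6000 25.6000 38.4000]
After op 6 tick(1): ref=33.0000 raw=[26.4000 26.4000 39.6000]
After op 7 tick(10): ref=43.0000 raw=[34.4000 34.4000 51.6000]
After op 8 tick(8): ref=51.0000 raw=[40.8000 40.8000 61.2000]
Wrap final raw readings (mod 60): 40.8000 mod 60 = 40.8000; 40.8000 mod 60 = 40.8000; 61.2000 mod 60 = 1.2000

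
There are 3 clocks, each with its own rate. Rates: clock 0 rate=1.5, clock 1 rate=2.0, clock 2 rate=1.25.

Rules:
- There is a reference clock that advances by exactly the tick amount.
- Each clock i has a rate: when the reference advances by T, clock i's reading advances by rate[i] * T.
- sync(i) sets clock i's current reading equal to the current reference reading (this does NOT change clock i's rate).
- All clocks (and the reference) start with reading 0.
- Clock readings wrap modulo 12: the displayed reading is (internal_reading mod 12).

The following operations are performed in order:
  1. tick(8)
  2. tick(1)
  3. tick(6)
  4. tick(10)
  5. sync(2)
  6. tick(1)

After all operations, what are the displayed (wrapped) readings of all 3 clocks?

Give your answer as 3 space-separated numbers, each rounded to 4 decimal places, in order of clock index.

Answer: 3.0000 4.0000 2.2500

Derivation:
After op 1 tick(8): ref=8.0000 raw=[12.0000 16.0000 10.0000]
After op 2 tick(1): ref=9.0000 raw=[13.5000 18.0000 11.2500]
After op 3 tick(6): ref=15.0000 raw=[22.5000 30.0000 18.7500]
After op 4 tick(10): ref=25.0000 raw=[37.5000 50.0000 31.2500]
After op 5 sync(2): ref=25.0000 raw=[37.5000 50.0000 25.0000]
After op 6 tick(1): ref=26.0000 raw=[39.0000 52.0000 26.2500]
Wrap final raw readings (mod 12): 39.0000 mod 12 = 3.0000; 52.0000 mod 12 = 4.0000; 26.2500 mod 12 = 2.2500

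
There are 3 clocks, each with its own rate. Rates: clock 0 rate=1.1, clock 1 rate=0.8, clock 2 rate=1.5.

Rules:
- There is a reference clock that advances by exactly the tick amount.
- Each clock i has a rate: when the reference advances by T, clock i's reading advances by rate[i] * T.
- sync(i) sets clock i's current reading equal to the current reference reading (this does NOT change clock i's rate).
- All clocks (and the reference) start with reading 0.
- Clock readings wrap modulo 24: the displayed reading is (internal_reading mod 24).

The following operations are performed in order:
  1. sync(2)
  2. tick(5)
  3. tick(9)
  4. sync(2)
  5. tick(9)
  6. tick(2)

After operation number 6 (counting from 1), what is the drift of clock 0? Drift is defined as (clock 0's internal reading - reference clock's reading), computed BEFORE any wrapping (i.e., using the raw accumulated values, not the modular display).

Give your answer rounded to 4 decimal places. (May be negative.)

Answer: 2.5000

Derivation:
After op 1 sync(2): ref=0.0000 raw=[0.0000 0.0000 0.0000]
After op 2 tick(5): ref=5.0000 raw=[5.5000 4.0000 7.5000]
After op 3 tick(9): ref=14.0000 raw=[15.4000 11.2000 21.0000]
After op 4 sync(2): ref=14.0000 raw=[15.4000 11.2000 14.0000]
After op 5 tick(9): ref=23.0000 raw=[25.3000 18.4000 27.5000]
After op 6 tick(2): ref=25.0000 raw=[27.5000 20.0000 30.5000]
Drift of clock 0 after op 6: 27.5000 - 25.0000 = 2.5000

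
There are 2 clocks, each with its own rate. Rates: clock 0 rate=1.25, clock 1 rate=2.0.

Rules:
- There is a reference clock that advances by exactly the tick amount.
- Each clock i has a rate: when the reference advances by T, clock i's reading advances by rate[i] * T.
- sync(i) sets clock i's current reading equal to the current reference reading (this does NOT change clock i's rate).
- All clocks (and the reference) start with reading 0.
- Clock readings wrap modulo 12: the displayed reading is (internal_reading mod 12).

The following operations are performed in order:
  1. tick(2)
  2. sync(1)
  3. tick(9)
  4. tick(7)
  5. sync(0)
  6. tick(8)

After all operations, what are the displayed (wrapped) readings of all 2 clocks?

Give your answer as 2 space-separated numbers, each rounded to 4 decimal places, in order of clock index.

After op 1 tick(2): ref=2.0000 raw=[2.5000 4.0000]
After op 2 sync(1): ref=2.0000 raw=[2.5000 2.0000]
After op 3 tick(9): ref=11.0000 raw=[13.7500 20.0000]
After op 4 tick(7): ref=18.0000 raw=[22.5000 34.0000]
After op 5 sync(0): ref=18.0000 raw=[18.0000 34.0000]
After op 6 tick(8): ref=26.0000 raw=[28.0000 50.0000]
Wrap final raw readings (mod 12): 28.0000 mod 12 = 4.0000; 50.0000 mod 12 = 2.0000

Answer: 4.0000 2.0000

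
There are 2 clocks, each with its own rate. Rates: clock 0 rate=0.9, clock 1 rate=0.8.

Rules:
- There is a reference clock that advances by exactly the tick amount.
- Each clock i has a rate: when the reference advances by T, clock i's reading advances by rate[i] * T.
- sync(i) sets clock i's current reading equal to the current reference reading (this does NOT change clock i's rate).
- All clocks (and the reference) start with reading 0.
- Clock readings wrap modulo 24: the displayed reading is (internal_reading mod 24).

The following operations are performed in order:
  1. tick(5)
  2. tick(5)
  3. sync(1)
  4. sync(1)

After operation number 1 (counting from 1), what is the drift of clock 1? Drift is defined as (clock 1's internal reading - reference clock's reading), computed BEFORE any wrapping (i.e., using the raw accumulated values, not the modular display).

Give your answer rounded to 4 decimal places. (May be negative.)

Answer: -1.0000

Derivation:
After op 1 tick(5): ref=5.0000 raw=[4.5000 4.0000]
Drift of clock 1 after op 1: 4.0000 - 5.0000 = -1.0000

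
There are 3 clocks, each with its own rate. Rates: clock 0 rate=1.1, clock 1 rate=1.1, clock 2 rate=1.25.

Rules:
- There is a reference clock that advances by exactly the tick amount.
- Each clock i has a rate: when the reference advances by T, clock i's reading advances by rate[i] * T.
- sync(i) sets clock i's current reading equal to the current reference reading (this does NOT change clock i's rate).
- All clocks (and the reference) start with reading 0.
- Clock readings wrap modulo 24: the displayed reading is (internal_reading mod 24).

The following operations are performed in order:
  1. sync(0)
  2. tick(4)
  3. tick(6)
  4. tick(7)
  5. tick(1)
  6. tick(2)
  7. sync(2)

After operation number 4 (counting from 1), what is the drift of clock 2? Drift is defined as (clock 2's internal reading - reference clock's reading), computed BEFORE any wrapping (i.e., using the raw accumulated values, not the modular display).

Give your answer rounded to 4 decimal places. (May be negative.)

Answer: 4.2500

Derivation:
After op 1 sync(0): ref=0.0000 raw=[0.0000 0.0000 0.0000]
After op 2 tick(4): ref=4.0000 raw=[4.4000 4.4000 5.0000]
After op 3 tick(6): ref=10.0000 raw=[11.0000 11.0000 12.5000]
After op 4 tick(7): ref=17.0000 raw=[18.7000 18.7000 21.2500]
Drift of clock 2 after op 4: 21.2500 - 17.0000 = 4.2500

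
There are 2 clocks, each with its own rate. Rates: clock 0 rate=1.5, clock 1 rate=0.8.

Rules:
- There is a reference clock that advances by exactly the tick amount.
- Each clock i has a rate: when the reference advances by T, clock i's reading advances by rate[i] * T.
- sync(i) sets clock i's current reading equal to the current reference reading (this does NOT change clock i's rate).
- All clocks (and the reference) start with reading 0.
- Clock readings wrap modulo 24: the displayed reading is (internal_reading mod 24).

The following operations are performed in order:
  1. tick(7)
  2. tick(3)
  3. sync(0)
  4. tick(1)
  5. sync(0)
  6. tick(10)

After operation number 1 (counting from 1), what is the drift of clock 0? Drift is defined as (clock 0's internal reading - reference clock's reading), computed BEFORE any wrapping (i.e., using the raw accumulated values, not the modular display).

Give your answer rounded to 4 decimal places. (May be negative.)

Answer: 3.5000

Derivation:
After op 1 tick(7): ref=7.0000 raw=[10.5000 5.6000]
Drift of clock 0 after op 1: 10.5000 - 7.0000 = 3.5000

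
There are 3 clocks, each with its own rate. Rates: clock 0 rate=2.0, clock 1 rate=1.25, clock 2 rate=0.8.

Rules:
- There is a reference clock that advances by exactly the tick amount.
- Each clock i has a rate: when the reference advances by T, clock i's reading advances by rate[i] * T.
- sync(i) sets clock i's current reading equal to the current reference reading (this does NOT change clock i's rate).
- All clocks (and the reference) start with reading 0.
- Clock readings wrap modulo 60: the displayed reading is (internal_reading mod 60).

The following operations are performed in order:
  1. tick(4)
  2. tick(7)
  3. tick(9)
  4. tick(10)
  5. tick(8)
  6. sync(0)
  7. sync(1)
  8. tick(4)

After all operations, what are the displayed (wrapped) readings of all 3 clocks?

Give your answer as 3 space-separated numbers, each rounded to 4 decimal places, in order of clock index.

Answer: 46.0000 43.0000 33.6000

Derivation:
After op 1 tick(4): ref=4.0000 raw=[8.0000 5.0000 3.2000]
After op 2 tick(7): ref=11.0000 raw=[22.0000 13.7500 8.8000]
After op 3 tick(9): ref=20.0000 raw=[40.0000 25.0000 16.0000]
After op 4 tick(10): ref=30.0000 raw=[60.0000 37.5000 24.0000]
After op 5 tick(8): ref=38.0000 raw=[76.0000 47.5000 30.4000]
After op 6 sync(0): ref=38.0000 raw=[38.0000 47.5000 30.4000]
After op 7 sync(1): ref=38.0000 raw=[38.0000 38.0000 30.4000]
After op 8 tick(4): ref=42.0000 raw=[46.0000 43.0000 33.6000]
Wrap final raw readings (mod 60): 46.0000 mod 60 = 46.0000; 43.0000 mod 60 = 43.0000; 33.6000 mod 60 = 33.6000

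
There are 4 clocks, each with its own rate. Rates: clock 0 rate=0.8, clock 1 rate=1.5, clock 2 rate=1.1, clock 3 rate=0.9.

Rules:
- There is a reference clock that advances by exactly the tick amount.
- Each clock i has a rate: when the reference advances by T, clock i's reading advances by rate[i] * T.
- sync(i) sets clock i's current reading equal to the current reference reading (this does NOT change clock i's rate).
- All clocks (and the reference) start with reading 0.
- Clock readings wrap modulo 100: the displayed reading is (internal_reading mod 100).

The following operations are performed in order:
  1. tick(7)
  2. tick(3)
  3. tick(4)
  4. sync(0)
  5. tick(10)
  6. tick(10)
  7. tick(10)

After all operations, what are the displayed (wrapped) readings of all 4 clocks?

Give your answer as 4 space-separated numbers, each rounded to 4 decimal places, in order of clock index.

Answer: 38.0000 66.0000 48.4000 39.6000

Derivation:
After op 1 tick(7): ref=7.0000 raw=[5.6000 10.5000 7.7000 6.3000]
After op 2 tick(3): ref=10.0000 raw=[8.0000 15.0000 11.0000 9.0000]
After op 3 tick(4): ref=14.0000 raw=[11.2000 21.0000 15.4000 12.6000]
After op 4 sync(0): ref=14.0000 raw=[14.0000 21.0000 15.4000 12.6000]
After op 5 tick(10): ref=24.0000 raw=[22.0000 36.0000 26.4000 21.6000]
After op 6 tick(10): ref=34.0000 raw=[30.0000 51.0000 37.4000 30.6000]
After op 7 tick(10): ref=44.0000 raw=[38.0000 66.0000 48.4000 39.6000]
Wrap final raw readings (mod 100): 38.0000 mod 100 = 38.0000; 66.0000 mod 100 = 66.0000; 48.4000 mod 100 = 48.4000; 39.6000 mod 100 = 39.6000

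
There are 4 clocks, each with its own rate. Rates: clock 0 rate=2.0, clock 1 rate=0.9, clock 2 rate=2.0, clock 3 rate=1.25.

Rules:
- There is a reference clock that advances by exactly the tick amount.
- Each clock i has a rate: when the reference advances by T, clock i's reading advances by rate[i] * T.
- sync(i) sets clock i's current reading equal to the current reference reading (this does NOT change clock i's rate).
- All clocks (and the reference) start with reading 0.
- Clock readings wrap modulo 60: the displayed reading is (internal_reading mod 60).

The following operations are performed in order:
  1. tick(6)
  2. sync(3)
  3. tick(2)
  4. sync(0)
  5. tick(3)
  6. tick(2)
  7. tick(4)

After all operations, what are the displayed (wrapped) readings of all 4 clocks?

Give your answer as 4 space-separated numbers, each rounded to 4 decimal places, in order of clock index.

Answer: 26.0000 15.3000 34.0000 19.7500

Derivation:
After op 1 tick(6): ref=6.0000 raw=[12.0000 5.4000 12.0000 7.5000]
After op 2 sync(3): ref=6.0000 raw=[12.0000 5.4000 12.0000 6.0000]
After op 3 tick(2): ref=8.0000 raw=[16.0000 7.2000 16.0000 8.5000]
After op 4 sync(0): ref=8.0000 raw=[8.0000 7.2000 16.0000 8.5000]
After op 5 tick(3): ref=11.0000 raw=[14.0000 9.9000 22.0000 12.2500]
After op 6 tick(2): ref=13.0000 raw=[18.0000 11.7000 26.0000 14.7500]
After op 7 tick(4): ref=17.0000 raw=[26.0000 15.3000 34.0000 19.7500]
Wrap final raw readings (mod 60): 26.0000 mod 60 = 26.0000; 15.3000 mod 60 = 15.3000; 34.0000 mod 60 = 34.0000; 19.7500 mod 60 = 19.7500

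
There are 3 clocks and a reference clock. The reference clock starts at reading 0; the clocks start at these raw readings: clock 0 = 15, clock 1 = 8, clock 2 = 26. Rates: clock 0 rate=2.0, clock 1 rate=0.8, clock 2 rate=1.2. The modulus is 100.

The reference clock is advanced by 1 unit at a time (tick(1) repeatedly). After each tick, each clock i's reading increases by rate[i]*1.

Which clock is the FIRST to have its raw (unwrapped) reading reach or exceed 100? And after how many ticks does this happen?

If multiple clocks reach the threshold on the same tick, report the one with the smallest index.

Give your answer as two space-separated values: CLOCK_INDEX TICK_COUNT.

clock 0: start=15, rate=2.0, needs 100-15 = 85; ticks = ceil(85/2.0) = ceil(42.5000) = 43; reading at tick 43 = 15 + 2.0*43 = 101.0000
clock 1: start=8, rate=0.8, needs 100-8 = 92; ticks = ceil(92/0.8) = ceil(115.0000) = 115; reading at tick 115 = 8 + 0.8*115 = 100.0000
clock 2: start=26, rate=1.2, needs 100-26 = 74; ticks = ceil(74/1.2) = ceil(61.6667) = 62; reading at tick 62 = 26 + 1.2*62 = 100.4000
Minimum tick count = 43; winners = [0]; smallest index = 0

Answer: 0 43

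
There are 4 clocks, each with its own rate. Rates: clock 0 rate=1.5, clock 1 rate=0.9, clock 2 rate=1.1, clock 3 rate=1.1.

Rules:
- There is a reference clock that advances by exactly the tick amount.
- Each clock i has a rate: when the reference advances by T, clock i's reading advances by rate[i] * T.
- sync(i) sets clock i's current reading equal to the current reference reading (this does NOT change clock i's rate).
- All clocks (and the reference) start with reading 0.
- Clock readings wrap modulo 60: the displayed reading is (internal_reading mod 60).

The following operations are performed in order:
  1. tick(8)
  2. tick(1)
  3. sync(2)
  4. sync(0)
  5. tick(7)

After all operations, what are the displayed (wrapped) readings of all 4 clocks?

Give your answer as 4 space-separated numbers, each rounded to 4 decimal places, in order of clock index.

After op 1 tick(8): ref=8.0000 raw=[12.0000 7.2000 8.8000 8.8000]
After op 2 tick(1): ref=9.0000 raw=[13.5000 8.1000 9.9000 9.9000]
After op 3 sync(2): ref=9.0000 raw=[13.5000 8.1000 9.0000 9.9000]
After op 4 sync(0): ref=9.0000 raw=[9.0000 8.1000 9.0000 9.9000]
After op 5 tick(7): ref=16.0000 raw=[19.5000 14.4000 16.7000 17.6000]
Wrap final raw readings (mod 60): 19.5000 mod 60 = 19.5000; 14.4000 mod 60 = 14.4000; 16.7000 mod 60 = 16.7000; 17.6000 mod 60 = 17.6000

Answer: 19.5000 14.4000 16.7000 17.6000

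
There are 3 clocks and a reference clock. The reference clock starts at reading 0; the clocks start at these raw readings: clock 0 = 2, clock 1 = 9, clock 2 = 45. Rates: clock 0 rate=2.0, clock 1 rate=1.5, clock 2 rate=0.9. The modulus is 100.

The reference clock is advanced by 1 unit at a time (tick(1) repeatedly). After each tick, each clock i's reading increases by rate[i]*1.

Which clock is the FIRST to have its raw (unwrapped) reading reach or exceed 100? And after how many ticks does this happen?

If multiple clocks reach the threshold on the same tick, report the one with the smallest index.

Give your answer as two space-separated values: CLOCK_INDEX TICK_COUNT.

clock 0: start=2, rate=2.0, needs 100-2 = 98; ticks = ceil(98/2.0) = ceil(49.0000) = 49; reading at tick 49 = 2 + 2.0*49 = 100.0000
clock 1: start=9, rate=1.5, needs 100-9 = 91; ticks = ceil(91/1.5) = ceil(60.6667) = 61; reading at tick 61 = 9 + 1.5*61 = 100.5000
clock 2: start=45, rate=0.9, needs 100-45 = 55; ticks = ceil(55/0.9) = ceil(61.1111) = 62; reading at tick 62 = 45 + 0.9*62 = 100.8000
Minimum tick count = 49; winners = [0]; smallest index = 0

Answer: 0 49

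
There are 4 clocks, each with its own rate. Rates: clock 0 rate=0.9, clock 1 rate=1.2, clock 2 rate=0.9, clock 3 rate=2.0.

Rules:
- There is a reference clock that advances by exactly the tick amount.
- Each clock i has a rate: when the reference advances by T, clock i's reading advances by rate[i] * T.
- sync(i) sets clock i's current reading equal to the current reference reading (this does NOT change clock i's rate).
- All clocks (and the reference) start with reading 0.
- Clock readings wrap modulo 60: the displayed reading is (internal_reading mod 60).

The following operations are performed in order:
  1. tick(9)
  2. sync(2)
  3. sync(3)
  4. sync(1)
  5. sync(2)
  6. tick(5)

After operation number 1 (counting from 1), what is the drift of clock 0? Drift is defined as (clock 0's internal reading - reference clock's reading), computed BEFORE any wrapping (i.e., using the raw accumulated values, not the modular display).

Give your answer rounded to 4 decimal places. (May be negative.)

After op 1 tick(9): ref=9.0000 raw=[8.1000 10.8000 8.1000 18.0000]
Drift of clock 0 after op 1: 8.1000 - 9.0000 = -0.9000

Answer: -0.9000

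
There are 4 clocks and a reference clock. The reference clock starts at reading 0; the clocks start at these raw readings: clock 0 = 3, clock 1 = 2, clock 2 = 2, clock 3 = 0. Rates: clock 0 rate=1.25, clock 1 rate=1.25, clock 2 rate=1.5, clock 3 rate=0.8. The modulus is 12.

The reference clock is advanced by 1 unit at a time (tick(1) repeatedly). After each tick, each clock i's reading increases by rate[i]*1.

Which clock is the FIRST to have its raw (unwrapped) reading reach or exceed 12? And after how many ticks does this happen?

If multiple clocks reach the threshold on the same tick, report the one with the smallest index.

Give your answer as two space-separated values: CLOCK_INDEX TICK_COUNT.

clock 0: start=3, rate=1.25, needs 12-3 = 9; ticks = ceil(9/1.25) = ceil(7.2000) = 8; reading at tick 8 = 3 + 1.25*8 = 13.0000
clock 1: start=2, rate=1.25, needs 12-2 = 10; ticks = ceil(10/1.25) = ceil(8.0000) = 8; reading at tick 8 = 2 + 1.25*8 = 12.0000
clock 2: start=2, rate=1.5, needs 12-2 = 10; ticks = ceil(10/1.5) = ceil(6.6667) = 7; reading at tick 7 = 2 + 1.5*7 = 12.5000
clock 3: start=0, rate=0.8, needs 12-0 = 12; ticks = ceil(12/0.8) = ceil(15.0000) = 15; reading at tick 15 = 0 + 0.8*15 = 12.0000
Minimum tick count = 7; winners = [2]; smallest index = 2

Answer: 2 7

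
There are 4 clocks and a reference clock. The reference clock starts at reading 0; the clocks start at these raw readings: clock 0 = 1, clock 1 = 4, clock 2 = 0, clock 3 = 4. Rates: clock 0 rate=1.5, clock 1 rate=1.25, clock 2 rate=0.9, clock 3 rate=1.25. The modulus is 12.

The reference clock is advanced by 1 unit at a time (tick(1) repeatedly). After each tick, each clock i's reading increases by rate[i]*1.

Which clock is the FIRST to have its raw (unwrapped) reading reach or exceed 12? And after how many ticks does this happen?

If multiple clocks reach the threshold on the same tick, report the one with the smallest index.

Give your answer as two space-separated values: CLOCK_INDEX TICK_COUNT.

clock 0: start=1, rate=1.5, needs 12-1 = 11; ticks = ceil(11/1.5) = ceil(7.3333) = 8; reading at tick 8 = 1 + 1.5*8 = 13.0000
clock 1: start=4, rate=1.25, needs 12-4 = 8; ticks = ceil(8/1.25) = ceil(6.4000) = 7; reading at tick 7 = 4 + 1.25*7 = 12.7500
clock 2: start=0, rate=0.9, needs 12-0 = 12; ticks = ceil(12/0.9) = ceil(13.3333) = 14; reading at tick 14 = 0 + 0.9*14 = 12.6000
clock 3: start=4, rate=1.25, needs 12-4 = 8; ticks = ceil(8/1.25) = ceil(6.4000) = 7; reading at tick 7 = 4 + 1.25*7 = 12.7500
Minimum tick count = 7; winners = [1, 3]; smallest index = 1

Answer: 1 7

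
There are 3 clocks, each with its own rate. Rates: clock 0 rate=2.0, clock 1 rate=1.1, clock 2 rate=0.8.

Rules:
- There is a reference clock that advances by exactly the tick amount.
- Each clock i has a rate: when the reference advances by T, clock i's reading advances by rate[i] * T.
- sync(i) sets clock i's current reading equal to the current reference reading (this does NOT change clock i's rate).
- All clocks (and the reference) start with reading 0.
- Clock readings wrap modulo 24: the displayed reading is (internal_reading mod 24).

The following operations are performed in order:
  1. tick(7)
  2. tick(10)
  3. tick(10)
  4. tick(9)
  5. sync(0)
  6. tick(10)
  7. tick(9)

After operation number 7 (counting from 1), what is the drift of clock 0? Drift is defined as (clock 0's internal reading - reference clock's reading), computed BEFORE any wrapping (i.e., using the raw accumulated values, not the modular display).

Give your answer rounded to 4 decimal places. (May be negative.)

Answer: 19.0000

Derivation:
After op 1 tick(7): ref=7.0000 raw=[14.0000 7.7000 5.6000]
After op 2 tick(10): ref=17.0000 raw=[34.0000 18.7000 13.6000]
After op 3 tick(10): ref=27.0000 raw=[54.0000 29.7000 21.6000]
After op 4 tick(9): ref=36.0000 raw=[72.0000 39.6000 28.8000]
After op 5 sync(0): ref=36.0000 raw=[36.0000 39.6000 28.8000]
After op 6 tick(10): ref=46.0000 raw=[56.0000 50.6000 36.8000]
After op 7 tick(9): ref=55.0000 raw=[74.0000 60.5000 44.0000]
Drift of clock 0 after op 7: 74.0000 - 55.0000 = 19.0000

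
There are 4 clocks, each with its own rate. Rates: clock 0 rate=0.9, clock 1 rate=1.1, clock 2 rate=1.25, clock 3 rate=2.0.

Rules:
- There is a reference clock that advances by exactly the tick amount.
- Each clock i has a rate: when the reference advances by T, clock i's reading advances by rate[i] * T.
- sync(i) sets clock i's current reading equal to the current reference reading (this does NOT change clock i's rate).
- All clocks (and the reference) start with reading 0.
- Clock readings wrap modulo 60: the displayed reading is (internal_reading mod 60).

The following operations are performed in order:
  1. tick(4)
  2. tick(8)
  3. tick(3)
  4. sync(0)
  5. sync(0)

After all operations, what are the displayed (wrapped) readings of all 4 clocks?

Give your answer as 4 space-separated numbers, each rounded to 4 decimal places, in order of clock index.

After op 1 tick(4): ref=4.0000 raw=[3.6000 4.4000 5.0000 8.0000]
After op 2 tick(8): ref=12.0000 raw=[10.8000 13.2000 15.0000 24.0000]
After op 3 tick(3): ref=15.0000 raw=[13.5000 16.5000 18.7500 30.0000]
After op 4 sync(0): ref=15.0000 raw=[15.0000 16.5000 18.7500 30.0000]
After op 5 sync(0): ref=15.0000 raw=[15.0000 16.5000 18.7500 30.0000]
Wrap final raw readings (mod 60): 15.0000 mod 60 = 15.0000; 16.5000 mod 60 = 16.5000; 18.7500 mod 60 = 18.7500; 30.0000 mod 60 = 30.0000

Answer: 15.0000 16.5000 18.7500 30.0000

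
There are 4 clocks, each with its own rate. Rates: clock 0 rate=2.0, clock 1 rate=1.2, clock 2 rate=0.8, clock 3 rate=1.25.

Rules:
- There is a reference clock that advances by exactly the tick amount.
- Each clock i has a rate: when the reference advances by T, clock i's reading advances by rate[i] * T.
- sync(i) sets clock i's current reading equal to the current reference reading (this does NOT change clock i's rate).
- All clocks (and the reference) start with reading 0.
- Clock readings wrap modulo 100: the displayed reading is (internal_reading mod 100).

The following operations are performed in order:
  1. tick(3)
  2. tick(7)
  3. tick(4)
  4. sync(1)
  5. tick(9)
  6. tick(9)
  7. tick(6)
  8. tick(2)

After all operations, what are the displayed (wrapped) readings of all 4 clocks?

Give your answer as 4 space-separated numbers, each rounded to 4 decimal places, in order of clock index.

Answer: 80.0000 45.2000 32.0000 50.0000

Derivation:
After op 1 tick(3): ref=3.0000 raw=[6.0000 3.6000 2.4000 3.7500]
After op 2 tick(7): ref=10.0000 raw=[20.0000 12.0000 8.0000 12.5000]
After op 3 tick(4): ref=14.0000 raw=[28.0000 16.8000 11.2000 17.5000]
After op 4 sync(1): ref=14.0000 raw=[28.0000 14.0000 11.2000 17.5000]
After op 5 tick(9): ref=23.0000 raw=[46.0000 24.8000 18.4000 28.7500]
After op 6 tick(9): ref=32.0000 raw=[64.0000 35.6000 25.6000 40.0000]
After op 7 tick(6): ref=38.0000 raw=[76.0000 42.8000 30.4000 47.5000]
After op 8 tick(2): ref=40.0000 raw=[80.0000 45.2000 32.0000 50.0000]
Wrap final raw readings (mod 100): 80.0000 mod 100 = 80.0000; 45.2000 mod 100 = 45.2000; 32.0000 mod 100 = 32.0000; 50.0000 mod 100 = 50.0000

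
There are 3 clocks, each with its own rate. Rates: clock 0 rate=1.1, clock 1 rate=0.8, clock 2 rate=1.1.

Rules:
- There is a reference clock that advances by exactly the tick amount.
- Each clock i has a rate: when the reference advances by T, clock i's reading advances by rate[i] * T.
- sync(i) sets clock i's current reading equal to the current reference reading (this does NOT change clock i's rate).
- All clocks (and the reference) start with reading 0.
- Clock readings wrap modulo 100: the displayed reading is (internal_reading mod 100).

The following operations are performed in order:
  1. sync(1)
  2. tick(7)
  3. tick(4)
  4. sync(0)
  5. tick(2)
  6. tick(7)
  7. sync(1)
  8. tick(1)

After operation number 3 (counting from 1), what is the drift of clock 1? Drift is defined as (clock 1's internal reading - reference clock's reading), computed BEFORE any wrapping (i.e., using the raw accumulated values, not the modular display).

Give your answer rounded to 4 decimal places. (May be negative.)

After op 1 sync(1): ref=0.0000 raw=[0.0000 0.0000 0.0000]
After op 2 tick(7): ref=7.0000 raw=[7.7000 5.6000 7.7000]
After op 3 tick(4): ref=11.0000 raw=[12.1000 8.8000 12.1000]
Drift of clock 1 after op 3: 8.8000 - 11.0000 = -2.2000

Answer: -2.2000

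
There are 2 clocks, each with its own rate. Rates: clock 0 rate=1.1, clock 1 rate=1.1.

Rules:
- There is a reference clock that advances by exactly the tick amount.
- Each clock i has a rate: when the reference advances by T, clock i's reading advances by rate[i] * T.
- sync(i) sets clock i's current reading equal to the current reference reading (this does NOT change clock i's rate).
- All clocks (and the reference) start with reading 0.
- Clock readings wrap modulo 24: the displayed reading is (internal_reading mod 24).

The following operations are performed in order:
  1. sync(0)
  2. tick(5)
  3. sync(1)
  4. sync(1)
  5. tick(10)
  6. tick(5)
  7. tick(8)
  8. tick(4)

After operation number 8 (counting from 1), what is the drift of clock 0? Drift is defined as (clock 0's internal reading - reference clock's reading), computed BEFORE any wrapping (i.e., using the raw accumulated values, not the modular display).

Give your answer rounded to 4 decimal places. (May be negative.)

After op 1 sync(0): ref=0.0000 raw=[0.0000 0.0000]
After op 2 tick(5): ref=5.0000 raw=[5.5000 5.5000]
After op 3 sync(1): ref=5.0000 raw=[5.5000 5.0000]
After op 4 sync(1): ref=5.0000 raw=[5.5000 5.0000]
After op 5 tick(10): ref=15.0000 raw=[16.5000 16.0000]
After op 6 tick(5): ref=20.0000 raw=[22.0000 21.5000]
After op 7 tick(8): ref=28.0000 raw=[30.8000 30.3000]
After op 8 tick(4): ref=32.0000 raw=[35.2000 34.7000]
Drift of clock 0 after op 8: 35.2000 - 32.0000 = 3.2000

Answer: 3.2000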